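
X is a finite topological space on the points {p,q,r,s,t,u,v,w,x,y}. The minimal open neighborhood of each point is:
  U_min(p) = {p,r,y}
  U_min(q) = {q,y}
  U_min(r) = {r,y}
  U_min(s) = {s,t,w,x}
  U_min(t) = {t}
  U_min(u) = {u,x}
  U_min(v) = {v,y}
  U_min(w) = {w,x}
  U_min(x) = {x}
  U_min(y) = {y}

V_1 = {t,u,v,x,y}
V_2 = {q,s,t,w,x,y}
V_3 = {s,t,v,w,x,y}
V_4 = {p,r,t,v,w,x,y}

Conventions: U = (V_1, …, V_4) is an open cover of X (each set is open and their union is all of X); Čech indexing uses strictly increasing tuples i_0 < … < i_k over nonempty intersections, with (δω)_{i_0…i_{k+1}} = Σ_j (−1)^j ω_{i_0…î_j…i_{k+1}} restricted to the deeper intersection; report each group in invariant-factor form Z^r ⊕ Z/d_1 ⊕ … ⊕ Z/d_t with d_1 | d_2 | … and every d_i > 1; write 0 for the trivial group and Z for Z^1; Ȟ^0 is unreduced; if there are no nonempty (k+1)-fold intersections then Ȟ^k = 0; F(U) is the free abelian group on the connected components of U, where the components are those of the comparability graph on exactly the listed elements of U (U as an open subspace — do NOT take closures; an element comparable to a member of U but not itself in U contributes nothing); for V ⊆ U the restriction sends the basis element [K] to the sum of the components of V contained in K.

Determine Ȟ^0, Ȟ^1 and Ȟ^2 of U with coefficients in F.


Ȟ^0 ≅ Z^2, Ȟ^1 ≅ 0, Ȟ^2 ≅ 0

nerve of the cover:
  V12={t,x,y} V13={t,v,x,y} V14={t,v,x,y} V23={s,t,w,x,y} V24={t,w,x,y} V34={t,v,w,x,y}
  V123={t,x,y} V124={t,x,y} V134={t,v,x,y} V234={t,w,x,y}
  V1234={t,x,y}
components per intersection:
  V1: {t} {u,x} {v,y}
  V2: {q,y} {s,t,w,x}
  V3: {s,t,w,x} {v,y}
  V4: {p,r,v,y} {t} {w,x}
  V12: {t} {x} {y}
  V13: {t} {v,y} {x}
  V14: {t} {v,y} {x}
  V23: {s,t,w,x} {y}
  V24: {t} {w,x} {y}
  V34: {t} {v,y} {w,x}
  V123: {t} {x} {y}
  V124: {t} {x} {y}
  V134: {t} {v,y} {x}
  V234: {t} {w,x} {y}
  V1234: {t} {x} {y}
C dims 10,17,12,3; δ0: rk 8, SNF 1^8; δ1: rk 9, SNF 1^9; δ2: rk 3, SNF 1^3
Ȟ^0 = (10 − 8) − 0 = 2, so Ȟ^0 ≅ Z^2
Ȟ^1 = (17 − 9) − 8 = 0, so Ȟ^1 ≅ 0
Ȟ^2 = (12 − 3) − 9 = 0, so Ȟ^2 ≅ 0


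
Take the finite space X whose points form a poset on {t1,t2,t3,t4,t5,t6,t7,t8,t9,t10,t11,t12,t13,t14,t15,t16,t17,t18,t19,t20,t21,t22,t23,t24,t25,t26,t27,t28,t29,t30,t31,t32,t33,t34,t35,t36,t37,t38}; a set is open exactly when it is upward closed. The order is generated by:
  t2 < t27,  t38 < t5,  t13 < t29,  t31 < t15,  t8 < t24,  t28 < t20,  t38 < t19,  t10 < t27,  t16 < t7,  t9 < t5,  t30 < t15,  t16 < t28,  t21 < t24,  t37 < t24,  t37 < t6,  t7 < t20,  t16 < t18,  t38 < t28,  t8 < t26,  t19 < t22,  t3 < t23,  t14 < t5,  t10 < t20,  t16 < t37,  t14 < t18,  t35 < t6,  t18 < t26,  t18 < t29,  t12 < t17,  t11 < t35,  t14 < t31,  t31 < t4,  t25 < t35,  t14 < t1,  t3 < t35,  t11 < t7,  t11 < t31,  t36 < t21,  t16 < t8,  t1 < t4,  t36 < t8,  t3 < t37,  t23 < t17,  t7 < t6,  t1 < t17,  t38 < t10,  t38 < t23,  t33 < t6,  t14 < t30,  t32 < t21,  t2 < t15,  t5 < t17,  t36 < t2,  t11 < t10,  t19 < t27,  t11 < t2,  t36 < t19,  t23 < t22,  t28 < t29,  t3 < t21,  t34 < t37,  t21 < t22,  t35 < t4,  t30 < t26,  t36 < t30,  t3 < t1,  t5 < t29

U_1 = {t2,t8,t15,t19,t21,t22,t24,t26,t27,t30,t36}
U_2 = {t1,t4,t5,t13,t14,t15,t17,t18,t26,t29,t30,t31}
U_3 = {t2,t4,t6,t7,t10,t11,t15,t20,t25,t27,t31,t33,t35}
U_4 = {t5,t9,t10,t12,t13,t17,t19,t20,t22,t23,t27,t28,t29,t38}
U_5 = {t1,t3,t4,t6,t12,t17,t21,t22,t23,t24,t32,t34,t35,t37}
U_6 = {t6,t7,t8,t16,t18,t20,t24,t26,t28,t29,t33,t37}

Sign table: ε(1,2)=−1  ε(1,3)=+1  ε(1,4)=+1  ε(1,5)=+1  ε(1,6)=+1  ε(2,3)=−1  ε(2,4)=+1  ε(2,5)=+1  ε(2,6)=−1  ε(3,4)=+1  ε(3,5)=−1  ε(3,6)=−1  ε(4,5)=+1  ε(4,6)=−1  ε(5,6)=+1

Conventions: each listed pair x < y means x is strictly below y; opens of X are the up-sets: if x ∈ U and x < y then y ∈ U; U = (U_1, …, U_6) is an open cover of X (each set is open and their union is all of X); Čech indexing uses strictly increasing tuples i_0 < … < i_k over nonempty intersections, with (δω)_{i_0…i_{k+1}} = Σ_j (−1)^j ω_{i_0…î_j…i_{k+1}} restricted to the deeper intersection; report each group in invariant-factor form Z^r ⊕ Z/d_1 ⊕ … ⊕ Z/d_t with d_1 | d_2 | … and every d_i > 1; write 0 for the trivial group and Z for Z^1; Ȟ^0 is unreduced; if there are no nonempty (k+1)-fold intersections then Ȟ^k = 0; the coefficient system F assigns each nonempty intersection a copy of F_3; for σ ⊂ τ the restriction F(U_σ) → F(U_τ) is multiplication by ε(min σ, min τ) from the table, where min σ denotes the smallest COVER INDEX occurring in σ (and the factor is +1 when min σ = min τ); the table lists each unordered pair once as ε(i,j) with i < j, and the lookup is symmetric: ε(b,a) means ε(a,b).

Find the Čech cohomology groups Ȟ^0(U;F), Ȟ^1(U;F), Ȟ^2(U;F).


Ȟ^0 = 0,  Ȟ^1 = 0,  Ȟ^2 = Z/3

intersection data:
  U12={t15,t26,t30} U13={t2,t15,t27} U14={t19,t22,t27} U15={t21,t22,t24} U16={t8,t24,t26} U23={t4,t15,t31} U24={t5,t13,t17,t29} U25={t1,t4,t17} U26={t18,t26,t29} U34={t10,t20,t27} U35={t4,t6,t35} U36={t6,t7,t20,t33} U45={t12,t17,t22,t23} U46={t20,t28,t29} U56={t6,t24,t37}
  U123={t15} U126={t26} U134={t27} U145={t22} U156={t24} U235={t4} U245={t17} U246={t29} U346={t20} U356={t6}
C dims 6,15,10; δ0: rk_F3 6; δ1: rk_F3 9
Ȟ^0 = (6 − 6) − 0 = 0, so Ȟ^0 ≅ 0
Ȟ^1 = (15 − 9) − 6 = 0, so Ȟ^1 ≅ 0
Ȟ^2 = (10 − 0) − 9 = 1, so Ȟ^2 ≅ Z/3


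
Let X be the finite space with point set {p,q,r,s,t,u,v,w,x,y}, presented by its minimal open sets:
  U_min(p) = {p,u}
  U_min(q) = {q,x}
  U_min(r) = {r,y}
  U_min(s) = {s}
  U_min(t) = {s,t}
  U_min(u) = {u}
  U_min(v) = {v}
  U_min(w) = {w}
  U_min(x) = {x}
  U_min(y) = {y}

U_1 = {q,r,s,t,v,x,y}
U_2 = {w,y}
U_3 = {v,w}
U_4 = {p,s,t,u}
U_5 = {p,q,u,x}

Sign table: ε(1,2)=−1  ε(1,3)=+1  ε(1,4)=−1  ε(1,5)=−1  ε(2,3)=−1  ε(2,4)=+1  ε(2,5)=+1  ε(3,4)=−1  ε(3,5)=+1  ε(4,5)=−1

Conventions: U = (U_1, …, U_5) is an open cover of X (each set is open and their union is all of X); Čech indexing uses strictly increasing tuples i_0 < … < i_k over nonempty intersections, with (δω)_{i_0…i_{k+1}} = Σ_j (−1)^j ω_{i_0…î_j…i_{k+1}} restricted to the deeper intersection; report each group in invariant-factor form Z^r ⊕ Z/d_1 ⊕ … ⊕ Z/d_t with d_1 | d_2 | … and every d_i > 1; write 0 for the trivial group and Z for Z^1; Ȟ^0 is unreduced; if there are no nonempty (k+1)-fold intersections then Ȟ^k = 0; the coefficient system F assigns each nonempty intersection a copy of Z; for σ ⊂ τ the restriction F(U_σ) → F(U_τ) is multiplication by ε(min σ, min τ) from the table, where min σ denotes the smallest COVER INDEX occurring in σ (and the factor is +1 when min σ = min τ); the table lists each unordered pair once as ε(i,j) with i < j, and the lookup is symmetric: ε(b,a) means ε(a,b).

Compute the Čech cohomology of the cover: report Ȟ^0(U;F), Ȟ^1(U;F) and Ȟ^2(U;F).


nerve simplices:
  U12={y} U13={v} U14={s,t} U15={q,x} U23={w} U45={p,u}
C dims 5,6; δ0: rk 5, SNF 1^4·2
degree 0: 5−5−0 = 0 → Ȟ^0 ≅ 0
degree 1: 6−0−5 = 1 plus torsion [2] → Ȟ^1 ≅ Z ⊕ Z/2
degree 2: 0−0−0 = 0 → Ȟ^2 ≅ 0

Ȟ^0 ≅ 0, Ȟ^1 ≅ Z ⊕ Z/2 and Ȟ^2 ≅ 0


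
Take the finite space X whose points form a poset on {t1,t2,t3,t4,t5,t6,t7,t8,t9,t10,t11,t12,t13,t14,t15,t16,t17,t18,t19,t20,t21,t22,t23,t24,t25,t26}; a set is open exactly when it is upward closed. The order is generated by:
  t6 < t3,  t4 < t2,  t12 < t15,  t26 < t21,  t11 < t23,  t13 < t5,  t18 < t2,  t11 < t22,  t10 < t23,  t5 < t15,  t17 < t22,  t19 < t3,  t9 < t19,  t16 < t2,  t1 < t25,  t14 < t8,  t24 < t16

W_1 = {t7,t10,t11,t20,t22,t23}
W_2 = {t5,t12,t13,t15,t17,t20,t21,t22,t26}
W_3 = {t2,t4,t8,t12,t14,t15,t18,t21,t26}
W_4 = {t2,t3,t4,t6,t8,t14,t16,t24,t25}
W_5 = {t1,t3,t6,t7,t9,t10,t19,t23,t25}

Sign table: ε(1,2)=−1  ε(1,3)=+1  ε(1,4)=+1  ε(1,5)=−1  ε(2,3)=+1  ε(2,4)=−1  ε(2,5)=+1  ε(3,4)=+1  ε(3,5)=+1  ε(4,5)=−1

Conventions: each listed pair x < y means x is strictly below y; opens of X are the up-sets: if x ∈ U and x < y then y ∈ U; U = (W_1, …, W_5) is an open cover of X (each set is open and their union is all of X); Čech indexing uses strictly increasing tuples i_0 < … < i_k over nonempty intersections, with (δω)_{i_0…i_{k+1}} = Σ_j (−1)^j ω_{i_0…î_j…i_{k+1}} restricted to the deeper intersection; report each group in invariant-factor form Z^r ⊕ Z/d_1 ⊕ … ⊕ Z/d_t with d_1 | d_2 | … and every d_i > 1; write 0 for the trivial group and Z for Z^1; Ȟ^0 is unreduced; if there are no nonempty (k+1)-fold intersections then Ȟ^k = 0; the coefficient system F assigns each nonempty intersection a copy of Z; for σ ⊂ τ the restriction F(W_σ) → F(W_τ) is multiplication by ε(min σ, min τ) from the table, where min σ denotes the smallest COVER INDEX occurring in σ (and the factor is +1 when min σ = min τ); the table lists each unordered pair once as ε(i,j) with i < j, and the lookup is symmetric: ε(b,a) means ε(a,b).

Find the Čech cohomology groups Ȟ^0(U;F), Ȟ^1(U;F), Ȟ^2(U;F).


nerve of the cover:
  W12={t20,t22} W15={t7,t10,t23} W23={t12,t15,t21,t26} W34={t2,t4,t8,t14} W45={t3,t6,t25}
C dims 5,5; δ0: rk 5, SNF 1^4·2
Ȟ^0 = (5 − 5) − 0 = 0, so Ȟ^0 ≅ 0
Ȟ^1 = (5 − 0) − 5 = 0 plus torsion [2], so Ȟ^1 ≅ Z/2
Ȟ^2 = (0 − 0) − 0 = 0, so Ȟ^2 ≅ 0

Ȟ^0 = 0, Ȟ^1 = Z/2, Ȟ^2 = 0


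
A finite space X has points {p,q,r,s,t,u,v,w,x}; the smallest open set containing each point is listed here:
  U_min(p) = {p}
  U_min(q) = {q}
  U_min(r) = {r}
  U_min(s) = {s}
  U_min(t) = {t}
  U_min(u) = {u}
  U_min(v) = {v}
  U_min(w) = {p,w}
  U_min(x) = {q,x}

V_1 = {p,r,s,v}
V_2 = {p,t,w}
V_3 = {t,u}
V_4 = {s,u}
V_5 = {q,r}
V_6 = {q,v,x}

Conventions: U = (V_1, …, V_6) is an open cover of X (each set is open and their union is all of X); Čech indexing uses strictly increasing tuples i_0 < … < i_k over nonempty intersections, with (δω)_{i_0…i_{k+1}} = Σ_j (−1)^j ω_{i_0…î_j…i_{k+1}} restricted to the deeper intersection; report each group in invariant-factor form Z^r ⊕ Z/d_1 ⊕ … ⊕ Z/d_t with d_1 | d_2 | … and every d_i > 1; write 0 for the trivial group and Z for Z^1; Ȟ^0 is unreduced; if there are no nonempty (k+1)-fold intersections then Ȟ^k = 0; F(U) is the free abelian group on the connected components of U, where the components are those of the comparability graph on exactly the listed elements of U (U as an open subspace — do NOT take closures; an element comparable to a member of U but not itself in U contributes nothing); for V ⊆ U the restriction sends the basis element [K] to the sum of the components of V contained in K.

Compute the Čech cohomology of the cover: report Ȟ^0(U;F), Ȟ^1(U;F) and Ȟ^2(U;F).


nonempty intersections:
  V12={p} V14={s} V15={r} V16={v} V23={t} V34={u} V56={q}
components per intersection:
  V1: {p} {r} {s} {v}
  V2: {p,w} {t}
  V3: {t} {u}
  V4: {s} {u}
  V5: {q} {r}
  V6: {q,x} {v}
  V12: {p}
  V14: {s}
  V15: {r}
  V16: {v}
  V23: {t}
  V34: {u}
  V56: {q}
C dims 14,7; δ0: rk 7, SNF 1^7
Ȟ^0: (14−7)−0=7 ⇒ Z^7
Ȟ^1: (7−0)−7=0 ⇒ 0
Ȟ^2: (0−0)−0=0 ⇒ 0

Ȟ^0(U;F) ≅ Z^7; Ȟ^1(U;F) ≅ 0; Ȟ^2(U;F) ≅ 0


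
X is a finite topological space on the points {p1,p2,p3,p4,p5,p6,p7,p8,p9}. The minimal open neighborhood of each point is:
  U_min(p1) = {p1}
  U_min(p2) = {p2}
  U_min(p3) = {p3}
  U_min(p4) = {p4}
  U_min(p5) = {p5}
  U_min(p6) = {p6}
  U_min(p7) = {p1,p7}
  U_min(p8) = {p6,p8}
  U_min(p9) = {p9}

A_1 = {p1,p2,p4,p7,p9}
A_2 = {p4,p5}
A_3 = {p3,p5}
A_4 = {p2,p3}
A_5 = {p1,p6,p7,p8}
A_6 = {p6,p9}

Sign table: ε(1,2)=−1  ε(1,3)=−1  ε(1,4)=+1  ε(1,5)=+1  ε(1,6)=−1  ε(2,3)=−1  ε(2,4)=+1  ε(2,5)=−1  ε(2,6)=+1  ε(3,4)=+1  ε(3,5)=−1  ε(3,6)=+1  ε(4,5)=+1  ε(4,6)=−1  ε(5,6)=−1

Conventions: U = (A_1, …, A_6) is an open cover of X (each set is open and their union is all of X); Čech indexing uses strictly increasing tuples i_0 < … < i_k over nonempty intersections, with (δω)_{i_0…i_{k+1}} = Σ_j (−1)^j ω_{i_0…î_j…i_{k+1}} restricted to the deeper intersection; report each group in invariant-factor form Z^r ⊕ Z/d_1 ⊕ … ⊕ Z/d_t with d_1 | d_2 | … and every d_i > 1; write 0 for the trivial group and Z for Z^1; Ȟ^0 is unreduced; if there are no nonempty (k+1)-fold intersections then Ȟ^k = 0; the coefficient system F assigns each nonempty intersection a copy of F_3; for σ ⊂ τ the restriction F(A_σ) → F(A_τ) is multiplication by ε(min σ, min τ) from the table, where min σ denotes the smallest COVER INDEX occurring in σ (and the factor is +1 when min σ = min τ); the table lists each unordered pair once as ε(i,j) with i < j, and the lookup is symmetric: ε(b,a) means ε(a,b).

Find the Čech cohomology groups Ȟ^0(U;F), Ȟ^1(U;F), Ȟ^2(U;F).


nonempty intersections:
  A12={p4} A14={p2} A15={p1,p7} A16={p9} A23={p5} A34={p3} A56={p6}
C dims 6,7; δ0: rk_F3 5
Ȟ^0: (6−5)−0=1 ⇒ Z/3
Ȟ^1: (7−0)−5=2 ⇒ Z/3 ⊕ Z/3
Ȟ^2: (0−0)−0=0 ⇒ 0

Ȟ^0(U;F) ≅ Z/3, Ȟ^1(U;F) ≅ Z/3 ⊕ Z/3 and Ȟ^2(U;F) ≅ 0


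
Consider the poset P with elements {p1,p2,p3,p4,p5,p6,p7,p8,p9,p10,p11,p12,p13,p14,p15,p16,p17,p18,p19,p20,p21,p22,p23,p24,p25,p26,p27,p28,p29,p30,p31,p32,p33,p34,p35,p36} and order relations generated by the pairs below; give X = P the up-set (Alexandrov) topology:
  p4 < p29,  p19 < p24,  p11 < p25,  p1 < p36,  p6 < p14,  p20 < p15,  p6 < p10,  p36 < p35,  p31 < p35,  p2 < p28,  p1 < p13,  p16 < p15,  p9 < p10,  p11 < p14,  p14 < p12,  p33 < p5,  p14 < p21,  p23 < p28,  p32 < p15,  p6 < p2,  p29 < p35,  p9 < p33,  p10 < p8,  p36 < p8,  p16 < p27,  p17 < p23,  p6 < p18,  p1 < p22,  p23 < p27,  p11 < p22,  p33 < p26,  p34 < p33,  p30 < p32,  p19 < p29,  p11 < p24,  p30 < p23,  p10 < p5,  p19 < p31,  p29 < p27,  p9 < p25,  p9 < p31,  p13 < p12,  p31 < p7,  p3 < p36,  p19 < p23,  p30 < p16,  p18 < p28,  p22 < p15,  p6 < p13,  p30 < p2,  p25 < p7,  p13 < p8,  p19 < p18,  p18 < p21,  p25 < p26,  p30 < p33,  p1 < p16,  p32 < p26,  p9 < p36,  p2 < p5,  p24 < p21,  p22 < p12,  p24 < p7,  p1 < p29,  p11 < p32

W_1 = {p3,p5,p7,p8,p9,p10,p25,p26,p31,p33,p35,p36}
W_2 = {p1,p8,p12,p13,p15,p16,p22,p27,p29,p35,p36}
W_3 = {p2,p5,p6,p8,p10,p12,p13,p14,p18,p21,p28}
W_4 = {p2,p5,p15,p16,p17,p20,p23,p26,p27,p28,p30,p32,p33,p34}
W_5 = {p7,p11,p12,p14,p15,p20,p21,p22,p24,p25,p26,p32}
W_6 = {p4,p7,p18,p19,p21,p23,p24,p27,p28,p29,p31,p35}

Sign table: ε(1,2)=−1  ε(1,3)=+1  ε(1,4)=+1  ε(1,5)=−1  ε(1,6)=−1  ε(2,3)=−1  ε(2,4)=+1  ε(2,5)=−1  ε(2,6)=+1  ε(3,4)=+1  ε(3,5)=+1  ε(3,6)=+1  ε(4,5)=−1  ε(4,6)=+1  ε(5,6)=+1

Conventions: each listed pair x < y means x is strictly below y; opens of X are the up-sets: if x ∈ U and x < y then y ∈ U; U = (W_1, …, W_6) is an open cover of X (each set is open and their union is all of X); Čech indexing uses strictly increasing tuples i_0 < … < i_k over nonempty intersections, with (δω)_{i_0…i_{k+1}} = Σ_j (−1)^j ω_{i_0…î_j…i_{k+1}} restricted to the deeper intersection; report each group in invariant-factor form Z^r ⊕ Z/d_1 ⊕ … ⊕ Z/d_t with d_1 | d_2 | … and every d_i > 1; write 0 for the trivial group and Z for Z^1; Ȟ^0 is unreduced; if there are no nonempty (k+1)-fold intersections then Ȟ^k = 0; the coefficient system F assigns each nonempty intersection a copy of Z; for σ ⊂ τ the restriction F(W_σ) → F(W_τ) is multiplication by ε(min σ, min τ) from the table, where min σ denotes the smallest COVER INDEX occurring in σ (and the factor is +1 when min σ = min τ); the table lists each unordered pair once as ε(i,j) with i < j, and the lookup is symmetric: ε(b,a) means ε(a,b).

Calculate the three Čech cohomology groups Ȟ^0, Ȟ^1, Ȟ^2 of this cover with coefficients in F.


Ȟ^0(U;F) ≅ 0, Ȟ^1(U;F) ≅ Z/2, Ȟ^2(U;F) ≅ Z

nerve simplices:
  W12={p8,p35,p36} W13={p5,p8,p10} W14={p5,p26,p33} W15={p7,p25,p26} W16={p7,p31,p35} W23={p8,p12,p13} W24={p15,p16,p27} W25={p12,p15,p22} W26={p27,p29,p35} W34={p2,p5,p28} W35={p12,p14,p21} W36={p18,p21,p28} W45={p15,p20,p26,p32} W46={p23,p27,p28} W56={p7,p21,p24}
  W123={p8} W126={p35} W134={p5} W145={p26} W156={p7} W235={p12} W245={p15} W246={p27} W346={p28} W356={p21}
C dims 6,15,10; δ0: rk 6, SNF 1^5·2; δ1: rk 9, SNF 1^9
degree 0: 6−6−0 = 0 → Ȟ^0 ≅ 0
degree 1: 15−9−6 = 0 plus torsion [2] → Ȟ^1 ≅ Z/2
degree 2: 10−0−9 = 1 → Ȟ^2 ≅ Z


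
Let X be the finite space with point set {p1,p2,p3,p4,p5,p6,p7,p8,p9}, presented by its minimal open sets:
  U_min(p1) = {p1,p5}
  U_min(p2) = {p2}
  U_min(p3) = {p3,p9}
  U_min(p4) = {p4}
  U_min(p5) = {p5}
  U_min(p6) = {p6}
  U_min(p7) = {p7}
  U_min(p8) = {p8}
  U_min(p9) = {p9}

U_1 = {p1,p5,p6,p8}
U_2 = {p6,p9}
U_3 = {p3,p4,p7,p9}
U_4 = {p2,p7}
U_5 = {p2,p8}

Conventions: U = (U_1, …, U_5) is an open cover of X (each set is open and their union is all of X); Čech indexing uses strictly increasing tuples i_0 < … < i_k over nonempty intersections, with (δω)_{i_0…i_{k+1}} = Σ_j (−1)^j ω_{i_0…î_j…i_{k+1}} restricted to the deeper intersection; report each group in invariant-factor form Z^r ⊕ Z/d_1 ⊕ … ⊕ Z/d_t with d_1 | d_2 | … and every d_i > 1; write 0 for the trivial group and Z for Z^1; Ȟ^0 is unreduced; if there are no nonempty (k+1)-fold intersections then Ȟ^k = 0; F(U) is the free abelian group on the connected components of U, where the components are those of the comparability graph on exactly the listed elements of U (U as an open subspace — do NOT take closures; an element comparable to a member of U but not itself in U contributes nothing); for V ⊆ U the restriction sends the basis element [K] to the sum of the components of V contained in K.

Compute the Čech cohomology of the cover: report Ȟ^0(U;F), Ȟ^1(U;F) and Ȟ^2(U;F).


Ȟ^0(U;F) ≅ Z^7, Ȟ^1(U;F) ≅ 0 and Ȟ^2(U;F) ≅ 0

nerve of the cover:
  U12={p6} U15={p8} U23={p9} U34={p7} U45={p2}
components per intersection:
  U1: {p1,p5} {p6} {p8}
  U2: {p6} {p9}
  U3: {p3,p9} {p4} {p7}
  U4: {p2} {p7}
  U5: {p2} {p8}
  U12: {p6}
  U15: {p8}
  U23: {p9}
  U34: {p7}
  U45: {p2}
C dims 12,5; δ0: rk 5, SNF 1^5
Ȟ^0 = (12 − 5) − 0 = 7, so Ȟ^0 ≅ Z^7
Ȟ^1 = (5 − 0) − 5 = 0, so Ȟ^1 ≅ 0
Ȟ^2 = (0 − 0) − 0 = 0, so Ȟ^2 ≅ 0


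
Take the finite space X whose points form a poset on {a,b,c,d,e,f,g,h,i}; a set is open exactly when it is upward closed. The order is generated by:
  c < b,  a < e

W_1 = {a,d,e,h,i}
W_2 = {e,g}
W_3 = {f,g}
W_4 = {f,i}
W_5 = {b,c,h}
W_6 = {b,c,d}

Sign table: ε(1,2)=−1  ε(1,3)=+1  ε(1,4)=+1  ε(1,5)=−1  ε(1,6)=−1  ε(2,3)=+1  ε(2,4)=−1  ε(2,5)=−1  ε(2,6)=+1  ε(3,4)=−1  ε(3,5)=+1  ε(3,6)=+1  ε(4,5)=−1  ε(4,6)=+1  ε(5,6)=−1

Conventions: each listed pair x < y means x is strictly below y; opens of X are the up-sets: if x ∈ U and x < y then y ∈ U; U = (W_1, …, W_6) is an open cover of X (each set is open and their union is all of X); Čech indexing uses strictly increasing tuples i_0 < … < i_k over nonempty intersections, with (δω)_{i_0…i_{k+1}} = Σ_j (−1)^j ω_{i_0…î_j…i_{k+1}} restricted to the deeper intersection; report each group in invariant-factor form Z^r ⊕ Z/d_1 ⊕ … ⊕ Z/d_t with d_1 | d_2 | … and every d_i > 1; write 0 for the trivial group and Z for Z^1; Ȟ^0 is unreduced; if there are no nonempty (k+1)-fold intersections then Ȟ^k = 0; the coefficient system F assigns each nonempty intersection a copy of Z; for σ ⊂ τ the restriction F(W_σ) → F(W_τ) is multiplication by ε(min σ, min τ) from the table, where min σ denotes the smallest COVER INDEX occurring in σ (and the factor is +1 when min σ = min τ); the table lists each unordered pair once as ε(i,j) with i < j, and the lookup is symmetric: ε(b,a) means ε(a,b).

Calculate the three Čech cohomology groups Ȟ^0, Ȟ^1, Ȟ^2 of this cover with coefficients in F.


Ȟ^0 ≅ 0, Ȟ^1 ≅ Z ⊕ Z/2 and Ȟ^2 ≅ 0

intersection data:
  W12={e} W14={i} W15={h} W16={d} W23={g} W34={f} W56={b,c}
C dims 6,7; δ0: rk 6, SNF 1^5·2
Ȟ^0 = (6 − 6) − 0 = 0, so Ȟ^0 ≅ 0
Ȟ^1 = (7 − 0) − 6 = 1 plus torsion [2], so Ȟ^1 ≅ Z ⊕ Z/2
Ȟ^2 = (0 − 0) − 0 = 0, so Ȟ^2 ≅ 0


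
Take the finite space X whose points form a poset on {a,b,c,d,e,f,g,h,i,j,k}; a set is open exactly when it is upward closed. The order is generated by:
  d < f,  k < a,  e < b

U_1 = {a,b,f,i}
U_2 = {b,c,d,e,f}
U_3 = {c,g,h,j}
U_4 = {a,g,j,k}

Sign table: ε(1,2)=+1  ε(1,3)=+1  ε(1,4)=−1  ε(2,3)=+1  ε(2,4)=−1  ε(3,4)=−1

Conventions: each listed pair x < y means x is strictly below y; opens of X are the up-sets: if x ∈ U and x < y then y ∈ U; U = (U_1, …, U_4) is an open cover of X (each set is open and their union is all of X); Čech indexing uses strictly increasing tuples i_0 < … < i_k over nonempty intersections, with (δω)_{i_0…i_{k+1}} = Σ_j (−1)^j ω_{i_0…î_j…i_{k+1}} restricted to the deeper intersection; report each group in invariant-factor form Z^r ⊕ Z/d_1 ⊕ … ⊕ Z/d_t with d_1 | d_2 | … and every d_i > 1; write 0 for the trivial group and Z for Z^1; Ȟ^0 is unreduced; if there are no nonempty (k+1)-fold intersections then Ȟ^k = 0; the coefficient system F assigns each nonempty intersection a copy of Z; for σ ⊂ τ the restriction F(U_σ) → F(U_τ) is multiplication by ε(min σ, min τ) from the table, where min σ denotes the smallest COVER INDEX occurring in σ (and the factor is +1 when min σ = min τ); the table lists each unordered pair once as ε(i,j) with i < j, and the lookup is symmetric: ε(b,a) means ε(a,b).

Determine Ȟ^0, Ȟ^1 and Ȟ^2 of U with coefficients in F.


Ȟ^0(U;F) ≅ Z, Ȟ^1(U;F) ≅ Z, Ȟ^2(U;F) ≅ 0

nerve of the cover:
  U12={b,f} U14={a} U23={c} U34={g,j}
C dims 4,4; δ0: rk 3, SNF 1^3
Ȟ^0 = (4 − 3) − 0 = 1, so Ȟ^0 ≅ Z
Ȟ^1 = (4 − 0) − 3 = 1, so Ȟ^1 ≅ Z
Ȟ^2 = (0 − 0) − 0 = 0, so Ȟ^2 ≅ 0


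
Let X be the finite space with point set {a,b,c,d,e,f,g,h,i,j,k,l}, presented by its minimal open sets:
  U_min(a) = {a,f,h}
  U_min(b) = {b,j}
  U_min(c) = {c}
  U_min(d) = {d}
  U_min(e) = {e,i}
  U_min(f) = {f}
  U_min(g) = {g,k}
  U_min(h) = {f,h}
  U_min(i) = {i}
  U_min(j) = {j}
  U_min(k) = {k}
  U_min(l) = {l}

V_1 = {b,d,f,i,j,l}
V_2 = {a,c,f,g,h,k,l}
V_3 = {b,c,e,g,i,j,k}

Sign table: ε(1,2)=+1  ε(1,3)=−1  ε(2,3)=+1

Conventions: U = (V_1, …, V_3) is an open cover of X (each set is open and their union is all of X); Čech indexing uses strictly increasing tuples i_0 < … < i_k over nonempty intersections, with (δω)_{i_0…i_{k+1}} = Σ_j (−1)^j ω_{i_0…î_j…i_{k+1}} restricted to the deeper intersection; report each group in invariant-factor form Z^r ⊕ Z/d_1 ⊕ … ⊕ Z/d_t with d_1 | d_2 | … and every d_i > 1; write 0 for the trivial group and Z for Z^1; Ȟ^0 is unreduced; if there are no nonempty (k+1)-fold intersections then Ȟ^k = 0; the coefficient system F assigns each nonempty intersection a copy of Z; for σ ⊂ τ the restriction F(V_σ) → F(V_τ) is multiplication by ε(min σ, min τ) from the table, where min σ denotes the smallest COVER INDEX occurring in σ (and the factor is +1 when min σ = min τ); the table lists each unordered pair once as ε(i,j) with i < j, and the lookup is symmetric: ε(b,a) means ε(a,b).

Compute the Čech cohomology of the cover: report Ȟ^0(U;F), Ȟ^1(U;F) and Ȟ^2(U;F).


intersection data:
  V12={f,l} V13={b,i,j} V23={c,g,k}
C dims 3,3; δ0: rk 3, SNF 1^2·2
Ȟ^0 = (3 − 3) − 0 = 0, so Ȟ^0 ≅ 0
Ȟ^1 = (3 − 0) − 3 = 0 plus torsion [2], so Ȟ^1 ≅ Z/2
Ȟ^2 = (0 − 0) − 0 = 0, so Ȟ^2 ≅ 0

Ȟ^0 ≅ 0, Ȟ^1 ≅ Z/2 and Ȟ^2 ≅ 0


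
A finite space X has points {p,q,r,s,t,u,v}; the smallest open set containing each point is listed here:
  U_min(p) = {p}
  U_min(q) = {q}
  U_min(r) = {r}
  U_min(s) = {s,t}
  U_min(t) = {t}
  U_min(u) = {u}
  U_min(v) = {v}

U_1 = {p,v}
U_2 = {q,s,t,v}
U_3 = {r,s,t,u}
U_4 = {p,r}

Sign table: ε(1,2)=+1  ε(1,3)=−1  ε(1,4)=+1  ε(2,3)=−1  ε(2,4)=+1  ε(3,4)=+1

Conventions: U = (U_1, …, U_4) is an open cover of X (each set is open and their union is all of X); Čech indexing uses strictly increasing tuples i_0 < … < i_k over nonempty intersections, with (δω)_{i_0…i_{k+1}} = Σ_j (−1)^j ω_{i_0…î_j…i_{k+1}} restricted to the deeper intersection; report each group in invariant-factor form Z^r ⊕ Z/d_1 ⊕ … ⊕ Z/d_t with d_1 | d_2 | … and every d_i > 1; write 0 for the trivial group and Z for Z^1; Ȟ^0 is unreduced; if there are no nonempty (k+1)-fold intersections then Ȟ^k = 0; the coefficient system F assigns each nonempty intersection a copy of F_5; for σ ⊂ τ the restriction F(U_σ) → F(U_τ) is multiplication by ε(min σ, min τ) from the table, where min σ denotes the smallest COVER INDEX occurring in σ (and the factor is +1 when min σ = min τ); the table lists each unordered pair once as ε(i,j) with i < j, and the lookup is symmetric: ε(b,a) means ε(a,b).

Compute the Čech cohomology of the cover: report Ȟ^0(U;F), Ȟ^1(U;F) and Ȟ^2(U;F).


Ȟ^0(U;F) ≅ 0; Ȟ^1(U;F) ≅ 0; Ȟ^2(U;F) ≅ 0

nonempty overlaps:
  U12={v} U14={p} U23={s,t} U34={r}
C dims 4,4; δ0: rk_F5 4
degree 0: 4−4−0 = 0 → Ȟ^0 ≅ 0
degree 1: 4−0−4 = 0 → Ȟ^1 ≅ 0
degree 2: 0−0−0 = 0 → Ȟ^2 ≅ 0


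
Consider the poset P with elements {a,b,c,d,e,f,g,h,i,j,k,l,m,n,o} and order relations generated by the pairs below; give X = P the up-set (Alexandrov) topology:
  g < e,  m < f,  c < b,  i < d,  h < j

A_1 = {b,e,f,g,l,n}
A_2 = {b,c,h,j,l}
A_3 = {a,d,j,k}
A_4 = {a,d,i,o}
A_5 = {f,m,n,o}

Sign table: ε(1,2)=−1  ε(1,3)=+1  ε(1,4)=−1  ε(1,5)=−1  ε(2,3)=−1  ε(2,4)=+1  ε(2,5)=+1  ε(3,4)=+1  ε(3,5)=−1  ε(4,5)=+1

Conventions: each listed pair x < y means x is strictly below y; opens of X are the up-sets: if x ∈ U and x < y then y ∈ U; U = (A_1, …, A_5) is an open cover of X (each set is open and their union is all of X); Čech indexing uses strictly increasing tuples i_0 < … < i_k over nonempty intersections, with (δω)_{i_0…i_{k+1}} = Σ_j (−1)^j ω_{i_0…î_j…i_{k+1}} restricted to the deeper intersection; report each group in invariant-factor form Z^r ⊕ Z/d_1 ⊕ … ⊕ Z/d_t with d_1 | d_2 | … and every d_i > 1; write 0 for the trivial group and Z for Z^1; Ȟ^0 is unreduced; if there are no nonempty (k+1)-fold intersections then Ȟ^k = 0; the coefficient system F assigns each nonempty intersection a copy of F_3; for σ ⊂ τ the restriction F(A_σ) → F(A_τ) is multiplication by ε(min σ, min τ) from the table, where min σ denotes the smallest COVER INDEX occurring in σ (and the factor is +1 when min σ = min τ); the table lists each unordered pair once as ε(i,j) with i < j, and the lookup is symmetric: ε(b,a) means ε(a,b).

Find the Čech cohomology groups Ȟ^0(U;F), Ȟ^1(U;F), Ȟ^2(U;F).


nonempty overlaps:
  A12={b,l} A15={f,n} A23={j} A34={a,d} A45={o}
C dims 5,5; δ0: rk_F3 5
degree 0: 5−5−0 = 0 → Ȟ^0 ≅ 0
degree 1: 5−0−5 = 0 → Ȟ^1 ≅ 0
degree 2: 0−0−0 = 0 → Ȟ^2 ≅ 0

Ȟ^0 ≅ 0, Ȟ^1 ≅ 0, Ȟ^2 ≅ 0


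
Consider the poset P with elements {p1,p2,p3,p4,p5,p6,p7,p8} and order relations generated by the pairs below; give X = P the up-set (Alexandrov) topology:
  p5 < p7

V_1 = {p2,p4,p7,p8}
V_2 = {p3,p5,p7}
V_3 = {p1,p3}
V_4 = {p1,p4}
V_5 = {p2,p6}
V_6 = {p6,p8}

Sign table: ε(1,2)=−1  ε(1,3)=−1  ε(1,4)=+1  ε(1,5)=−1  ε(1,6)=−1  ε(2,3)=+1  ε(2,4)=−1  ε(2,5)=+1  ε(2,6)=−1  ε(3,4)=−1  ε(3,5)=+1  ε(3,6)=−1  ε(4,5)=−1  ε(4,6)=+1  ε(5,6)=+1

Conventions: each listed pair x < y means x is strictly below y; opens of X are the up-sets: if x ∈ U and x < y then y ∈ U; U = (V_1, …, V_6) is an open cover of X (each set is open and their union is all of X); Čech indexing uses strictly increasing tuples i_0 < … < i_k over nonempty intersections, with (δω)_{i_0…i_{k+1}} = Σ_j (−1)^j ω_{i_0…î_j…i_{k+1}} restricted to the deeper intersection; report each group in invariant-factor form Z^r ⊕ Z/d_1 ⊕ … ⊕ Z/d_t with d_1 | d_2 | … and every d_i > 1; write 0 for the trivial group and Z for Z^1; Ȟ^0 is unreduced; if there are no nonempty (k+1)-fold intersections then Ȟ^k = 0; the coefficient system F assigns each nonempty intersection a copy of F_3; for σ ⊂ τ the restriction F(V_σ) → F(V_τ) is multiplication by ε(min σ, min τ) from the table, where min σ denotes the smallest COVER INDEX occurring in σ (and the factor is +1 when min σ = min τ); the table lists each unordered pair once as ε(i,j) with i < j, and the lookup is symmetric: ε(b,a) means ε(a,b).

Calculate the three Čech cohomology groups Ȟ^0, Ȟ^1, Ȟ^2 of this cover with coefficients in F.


intersection data:
  V12={p7} V14={p4} V15={p2} V16={p8} V23={p3} V34={p1} V56={p6}
C dims 6,7; δ0: rk_F3 5
Ȟ^0 = (6 − 5) − 0 = 1, so Ȟ^0 ≅ Z/3
Ȟ^1 = (7 − 0) − 5 = 2, so Ȟ^1 ≅ Z/3 ⊕ Z/3
Ȟ^2 = (0 − 0) − 0 = 0, so Ȟ^2 ≅ 0

Ȟ^0(U;F) ≅ Z/3, Ȟ^1(U;F) ≅ Z/3 ⊕ Z/3 and Ȟ^2(U;F) ≅ 0


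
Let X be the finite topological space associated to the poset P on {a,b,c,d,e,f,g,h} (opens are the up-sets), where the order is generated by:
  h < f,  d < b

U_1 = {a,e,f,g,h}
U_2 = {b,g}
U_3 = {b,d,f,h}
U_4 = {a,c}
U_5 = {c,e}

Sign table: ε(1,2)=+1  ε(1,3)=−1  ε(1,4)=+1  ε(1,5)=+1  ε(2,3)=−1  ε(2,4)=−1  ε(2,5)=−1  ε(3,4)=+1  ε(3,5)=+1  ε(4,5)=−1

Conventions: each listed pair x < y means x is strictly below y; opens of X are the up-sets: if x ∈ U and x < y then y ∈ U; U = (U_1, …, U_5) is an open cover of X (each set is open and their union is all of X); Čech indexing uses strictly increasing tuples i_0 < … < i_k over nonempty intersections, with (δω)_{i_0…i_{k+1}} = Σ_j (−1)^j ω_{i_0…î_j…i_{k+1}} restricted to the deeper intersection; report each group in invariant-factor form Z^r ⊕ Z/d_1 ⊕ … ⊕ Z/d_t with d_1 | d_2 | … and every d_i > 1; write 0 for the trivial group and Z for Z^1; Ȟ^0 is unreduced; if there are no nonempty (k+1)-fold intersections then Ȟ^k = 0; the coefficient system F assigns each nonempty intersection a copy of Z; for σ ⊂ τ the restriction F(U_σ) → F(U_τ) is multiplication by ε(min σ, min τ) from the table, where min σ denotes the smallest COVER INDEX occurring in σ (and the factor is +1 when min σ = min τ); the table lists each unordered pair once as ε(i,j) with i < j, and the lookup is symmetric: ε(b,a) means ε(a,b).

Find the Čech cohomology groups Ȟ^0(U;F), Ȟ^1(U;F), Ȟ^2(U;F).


intersection data:
  U12={g} U13={f,h} U14={a} U15={e} U23={b} U45={c}
C dims 5,6; δ0: rk 5, SNF 1^4·2
Ȟ^0 = (5 − 5) − 0 = 0, so Ȟ^0 ≅ 0
Ȟ^1 = (6 − 0) − 5 = 1 plus torsion [2], so Ȟ^1 ≅ Z ⊕ Z/2
Ȟ^2 = (0 − 0) − 0 = 0, so Ȟ^2 ≅ 0

Ȟ^0 ≅ 0, Ȟ^1 ≅ Z ⊕ Z/2 and Ȟ^2 ≅ 0


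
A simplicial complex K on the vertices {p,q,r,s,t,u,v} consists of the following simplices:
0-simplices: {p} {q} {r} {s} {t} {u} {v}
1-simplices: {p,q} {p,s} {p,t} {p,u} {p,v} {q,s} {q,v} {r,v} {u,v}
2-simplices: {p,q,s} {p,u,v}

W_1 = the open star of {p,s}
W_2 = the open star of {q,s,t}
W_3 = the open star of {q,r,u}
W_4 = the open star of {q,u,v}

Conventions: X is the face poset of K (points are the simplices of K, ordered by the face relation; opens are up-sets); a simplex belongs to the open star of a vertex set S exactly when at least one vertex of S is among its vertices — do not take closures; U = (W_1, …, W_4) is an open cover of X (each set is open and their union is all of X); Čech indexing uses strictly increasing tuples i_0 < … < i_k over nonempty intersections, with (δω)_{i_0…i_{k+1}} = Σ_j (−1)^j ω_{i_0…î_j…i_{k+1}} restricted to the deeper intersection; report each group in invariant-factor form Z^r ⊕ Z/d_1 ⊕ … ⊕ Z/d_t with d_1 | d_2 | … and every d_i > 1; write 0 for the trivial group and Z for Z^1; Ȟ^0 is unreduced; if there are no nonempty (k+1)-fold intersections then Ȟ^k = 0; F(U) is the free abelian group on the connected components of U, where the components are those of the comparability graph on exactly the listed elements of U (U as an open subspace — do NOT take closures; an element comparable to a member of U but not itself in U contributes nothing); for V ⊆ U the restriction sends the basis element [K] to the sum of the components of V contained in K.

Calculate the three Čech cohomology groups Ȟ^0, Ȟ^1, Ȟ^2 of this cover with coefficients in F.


Ȟ^0 = Z,  Ȟ^1 = Z,  Ȟ^2 = 0

intersection data:
  W1={{p},{s},{p,q},{p,s},{p,t},{p,u},{p,v},{q,s},{p,q,s},{p,u,v}} W2={{q},{s},{t},{p,q},{p,s},{p,t},{q,s},{q,v},{p,q,s}} W3={{q},{r},{u},{p,q},{p,u},{q,s},{q,v},{r,v},{u,v},{p,q,s},{p,u,v}} W4={{q},{u},{v},{p,q},{p,u},{p,v},{q,s},{q,v},{r,v},{u,v},{p,q,s},{p,u,v}}
  W12={{s},{p,q},{p,s},{p,t},{q,s},{p,q,s}} W13={{p,q},{p,u},{q,s},{p,q,s},{p,u,v}} W14={{p,q},{p,u},{p,v},{q,s},{p,q,s},{p,u,v}} W23={{q},{p,q},{q,s},{q,v},{p,q,s}} W24={{q},{p,q},{q,s},{q,v},{p,q,s}} W34={{q},{u},{p,q},{p,u},{q,s},{q,v},{r,v},{u,v},{p,q,s},{p,u,v}}
  W123={{p,q},{q,s},{p,q,s}} W124={{p,q},{q,s},{p,q,s}} W134={{p,q},{p,u},{q,s},{p,q,s},{p,u,v}} W234={{q},{p,q},{q,s},{q,v},{p,q,s}}
  W1234={{p,q},{q,s},{p,q,s}}
components per intersection:
  W1: {{p},{s},{p,q},{p,s},{p,t},{p,u},{p,v},{q,s},{p,q,s},{p,u,v}}
  W2: {{q},{s},{p,q},{p,s},{q,s},{q,v},{p,q,s}} {{t},{p,t}}
  W3: {{q},{p,q},{q,s},{q,v},{p,q,s}} {{r},{r,v}} {{u},{p,u},{u,v},{p,u,v}}
  W4: {{q},{u},{v},{p,q},{p,u},{p,v},{q,s},{q,v},{r,v},{u,v},{p,q,s},{p,u,v}}
  W12: {{s},{p,q},{p,s},{q,s},{p,q,s}} {{p,t}}
  W13: {{p,q},{q,s},{p,q,s}} {{p,u},{p,u,v}}
  W14: {{p,q},{q,s},{p,q,s}} {{p,u},{p,v},{p,u,v}}
  W23: {{q},{p,q},{q,s},{q,v},{p,q,s}}
  W24: {{q},{p,q},{q,s},{q,v},{p,q,s}}
  W34: {{q},{p,q},{q,s},{q,v},{p,q,s}} {{u},{p,u},{u,v},{p,u,v}} {{r,v}}
  W123: {{p,q},{q,s},{p,q,s}}
  W124: {{p,q},{q,s},{p,q,s}}
  W134: {{p,q},{q,s},{p,q,s}} {{p,u},{p,u,v}}
  W234: {{q},{p,q},{q,s},{q,v},{p,q,s}}
  W1234: {{p,q},{q,s},{p,q,s}}
C dims 7,11,5,1; δ0: rk 6, SNF 1^6; δ1: rk 4, SNF 1^4; δ2: rk 1, SNF 1^1
Ȟ^0 = (7 − 6) − 0 = 1, so Ȟ^0 ≅ Z
Ȟ^1 = (11 − 4) − 6 = 1, so Ȟ^1 ≅ Z
Ȟ^2 = (5 − 1) − 4 = 0, so Ȟ^2 ≅ 0


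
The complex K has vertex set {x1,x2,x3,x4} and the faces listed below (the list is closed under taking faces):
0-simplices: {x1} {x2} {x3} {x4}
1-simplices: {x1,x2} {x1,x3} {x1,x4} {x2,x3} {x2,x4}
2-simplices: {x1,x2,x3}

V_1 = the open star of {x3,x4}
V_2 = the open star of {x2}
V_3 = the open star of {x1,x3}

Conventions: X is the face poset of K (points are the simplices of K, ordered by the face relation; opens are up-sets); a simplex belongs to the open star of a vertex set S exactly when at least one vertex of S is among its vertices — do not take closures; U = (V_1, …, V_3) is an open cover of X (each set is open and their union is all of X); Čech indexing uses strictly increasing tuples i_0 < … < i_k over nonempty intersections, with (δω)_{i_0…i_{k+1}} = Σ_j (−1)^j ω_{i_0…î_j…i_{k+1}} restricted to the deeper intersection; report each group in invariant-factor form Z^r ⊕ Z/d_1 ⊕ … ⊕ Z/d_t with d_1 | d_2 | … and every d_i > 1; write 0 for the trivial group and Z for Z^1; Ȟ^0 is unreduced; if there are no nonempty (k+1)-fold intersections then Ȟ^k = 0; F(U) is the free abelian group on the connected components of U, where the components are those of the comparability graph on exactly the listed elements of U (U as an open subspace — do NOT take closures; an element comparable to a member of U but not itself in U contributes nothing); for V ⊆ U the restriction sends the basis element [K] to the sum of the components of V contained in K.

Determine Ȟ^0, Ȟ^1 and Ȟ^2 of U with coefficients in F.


Ȟ^0(U;F) ≅ Z; Ȟ^1(U;F) ≅ Z; Ȟ^2(U;F) ≅ 0

nerve of the cover:
  V1={{x3},{x4},{x1,x3},{x1,x4},{x2,x3},{x2,x4},{x1,x2,x3}} V2={{x2},{x1,x2},{x2,x3},{x2,x4},{x1,x2,x3}} V3={{x1},{x3},{x1,x2},{x1,x3},{x1,x4},{x2,x3},{x1,x2,x3}}
  V12={{x2,x3},{x2,x4},{x1,x2,x3}} V13={{x3},{x1,x3},{x1,x4},{x2,x3},{x1,x2,x3}} V23={{x1,x2},{x2,x3},{x1,x2,x3}}
  V123={{x2,x3},{x1,x2,x3}}
components per intersection:
  V1: {{x3},{x1,x3},{x2,x3},{x1,x2,x3}} {{x4},{x1,x4},{x2,x4}}
  V2: {{x2},{x1,x2},{x2,x3},{x2,x4},{x1,x2,x3}}
  V3: {{x1},{x3},{x1,x2},{x1,x3},{x1,x4},{x2,x3},{x1,x2,x3}}
  V12: {{x2,x3},{x1,x2,x3}} {{x2,x4}}
  V13: {{x3},{x1,x3},{x2,x3},{x1,x2,x3}} {{x1,x4}}
  V23: {{x1,x2},{x2,x3},{x1,x2,x3}}
  V123: {{x2,x3},{x1,x2,x3}}
C dims 4,5,1; δ0: rk 3, SNF 1^3; δ1: rk 1, SNF 1^1
Ȟ^0 = (4 − 3) − 0 = 1, so Ȟ^0 ≅ Z
Ȟ^1 = (5 − 1) − 3 = 1, so Ȟ^1 ≅ Z
Ȟ^2 = (1 − 0) − 1 = 0, so Ȟ^2 ≅ 0


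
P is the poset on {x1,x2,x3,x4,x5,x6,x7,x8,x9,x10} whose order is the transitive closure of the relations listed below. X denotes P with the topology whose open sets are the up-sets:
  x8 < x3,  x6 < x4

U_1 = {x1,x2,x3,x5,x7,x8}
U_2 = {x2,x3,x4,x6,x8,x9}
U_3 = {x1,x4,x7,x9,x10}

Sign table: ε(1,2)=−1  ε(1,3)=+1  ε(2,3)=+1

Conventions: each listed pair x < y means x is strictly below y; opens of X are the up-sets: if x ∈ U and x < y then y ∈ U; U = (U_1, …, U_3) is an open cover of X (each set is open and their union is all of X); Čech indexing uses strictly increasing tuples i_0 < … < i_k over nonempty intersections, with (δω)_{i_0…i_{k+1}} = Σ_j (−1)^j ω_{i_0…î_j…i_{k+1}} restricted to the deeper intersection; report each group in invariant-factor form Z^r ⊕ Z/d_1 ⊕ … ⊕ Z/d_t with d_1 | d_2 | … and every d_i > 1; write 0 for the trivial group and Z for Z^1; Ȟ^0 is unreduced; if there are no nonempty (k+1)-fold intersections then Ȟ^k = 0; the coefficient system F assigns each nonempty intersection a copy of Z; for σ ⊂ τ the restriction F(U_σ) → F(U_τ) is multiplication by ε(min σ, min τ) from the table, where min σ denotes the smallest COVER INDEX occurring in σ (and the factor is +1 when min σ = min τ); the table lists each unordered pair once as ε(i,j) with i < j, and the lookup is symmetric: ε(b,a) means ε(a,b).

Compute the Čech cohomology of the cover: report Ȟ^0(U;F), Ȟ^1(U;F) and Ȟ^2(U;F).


cover nerve:
  U12={x2,x3,x8} U13={x1,x7} U23={x4,x9}
C dims 3,3; δ0: rk 3, SNF 1^2·2
Ȟ^0: (3−3)−0=0 ⇒ 0
Ȟ^1: (3−0)−3=0 plus torsion [2] ⇒ Z/2
Ȟ^2: (0−0)−0=0 ⇒ 0

Ȟ^0 ≅ 0; Ȟ^1 ≅ Z/2; Ȟ^2 ≅ 0


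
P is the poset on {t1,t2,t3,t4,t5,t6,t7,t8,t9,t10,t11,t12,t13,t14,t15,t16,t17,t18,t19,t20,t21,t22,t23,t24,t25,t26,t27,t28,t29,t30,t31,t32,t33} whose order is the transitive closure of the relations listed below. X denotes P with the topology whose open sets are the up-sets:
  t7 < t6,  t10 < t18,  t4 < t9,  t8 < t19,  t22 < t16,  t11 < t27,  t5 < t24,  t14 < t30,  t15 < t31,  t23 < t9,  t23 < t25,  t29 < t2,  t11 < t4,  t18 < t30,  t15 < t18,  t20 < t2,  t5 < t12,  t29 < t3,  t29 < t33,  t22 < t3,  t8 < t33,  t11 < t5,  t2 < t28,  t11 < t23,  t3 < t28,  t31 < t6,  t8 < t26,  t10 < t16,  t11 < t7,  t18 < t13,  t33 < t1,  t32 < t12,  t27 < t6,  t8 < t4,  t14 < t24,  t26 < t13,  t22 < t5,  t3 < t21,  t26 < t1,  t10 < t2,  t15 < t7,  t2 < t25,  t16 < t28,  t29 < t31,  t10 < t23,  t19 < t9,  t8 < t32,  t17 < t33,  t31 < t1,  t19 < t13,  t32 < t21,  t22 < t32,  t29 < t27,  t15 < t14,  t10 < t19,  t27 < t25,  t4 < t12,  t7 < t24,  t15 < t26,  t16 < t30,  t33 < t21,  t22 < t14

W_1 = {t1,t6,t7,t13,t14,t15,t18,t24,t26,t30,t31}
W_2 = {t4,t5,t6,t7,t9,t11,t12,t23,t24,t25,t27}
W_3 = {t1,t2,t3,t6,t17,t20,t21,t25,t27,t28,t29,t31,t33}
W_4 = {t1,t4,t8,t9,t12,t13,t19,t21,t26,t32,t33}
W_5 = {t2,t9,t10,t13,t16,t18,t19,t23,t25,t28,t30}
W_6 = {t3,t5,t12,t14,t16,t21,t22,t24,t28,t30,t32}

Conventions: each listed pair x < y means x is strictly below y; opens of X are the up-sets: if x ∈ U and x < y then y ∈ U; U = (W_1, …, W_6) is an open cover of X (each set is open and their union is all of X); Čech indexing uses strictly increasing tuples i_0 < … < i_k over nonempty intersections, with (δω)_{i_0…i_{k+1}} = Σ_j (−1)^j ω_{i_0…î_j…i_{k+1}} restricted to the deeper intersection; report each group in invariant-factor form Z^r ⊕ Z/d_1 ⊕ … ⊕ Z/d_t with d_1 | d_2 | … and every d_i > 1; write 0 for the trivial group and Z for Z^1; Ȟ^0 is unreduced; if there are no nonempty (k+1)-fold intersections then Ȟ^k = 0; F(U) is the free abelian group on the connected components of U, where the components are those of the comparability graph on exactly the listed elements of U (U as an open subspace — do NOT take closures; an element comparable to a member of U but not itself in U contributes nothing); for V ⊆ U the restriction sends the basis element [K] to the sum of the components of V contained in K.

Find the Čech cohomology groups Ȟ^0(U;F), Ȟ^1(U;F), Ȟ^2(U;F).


nonempty intersections:
  W12={t6,t7,t24} W13={t1,t6,t31} W14={t1,t13,t26} W15={t13,t18,t30} W16={t14,t24,t30} W23={t6,t25,t27} W24={t4,t9,t12} W25={t9,t23,t25} W26={t5,t12,t24} W34={t1,t21,t33} W35={t2,t25,t28} W36={t3,t21,t28} W45={t9,t13,t19} W46={t12,t21,t32} W56={t16,t28,t30}
  W123={t6} W126={t24} W134={t1} W145={t13} W156={t30} W235={t25} W245={t9} W246={t12} W346={t21} W356={t28}
components per intersection:
  W1: {t1,t6,t7,t13,t14,t15,t18,t24,t26,t30,t31}
  W2: {t4,t5,t6,t7,t9,t11,t12,t23,t24,t25,t27}
  W3: {t1,t2,t3,t6,t17,t20,t21,t25,t27,t28,t29,t31,t33}
  W4: {t1,t4,t8,t9,t12,t13,t19,t21,t26,t32,t33}
  W5: {t2,t9,t10,t13,t16,t18,t19,t23,t25,t28,t30}
  W6: {t3,t5,t12,t14,t16,t21,t22,t24,t28,t30,t32}
  W12: {t6,t7,t24}
  W13: {t1,t6,t31}
  W14: {t1,t13,t26}
  W15: {t13,t18,t30}
  W16: {t14,t24,t30}
  W23: {t6,t25,t27}
  W24: {t4,t9,t12}
  W25: {t9,t23,t25}
  W26: {t5,t12,t24}
  W34: {t1,t21,t33}
  W35: {t2,t25,t28}
  W36: {t3,t21,t28}
  W45: {t9,t13,t19}
  W46: {t12,t21,t32}
  W56: {t16,t28,t30}
  W123: {t6}
  W126: {t24}
  W134: {t1}
  W145: {t13}
  W156: {t30}
  W235: {t25}
  W245: {t9}
  W246: {t12}
  W346: {t21}
  W356: {t28}
C dims 6,15,10; δ0: rk 5, SNF 1^5; δ1: rk 10, SNF 1^9·2
Ȟ^0: (6−5)−0=1 ⇒ Z
Ȟ^1: (15−10)−5=0 ⇒ 0
Ȟ^2: (10−0)−10=0 plus torsion [2] ⇒ Z/2

Ȟ^0 ≅ Z, Ȟ^1 ≅ 0, Ȟ^2 ≅ Z/2
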